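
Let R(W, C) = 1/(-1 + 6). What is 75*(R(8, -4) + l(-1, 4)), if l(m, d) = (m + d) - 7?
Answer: -285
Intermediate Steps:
l(m, d) = -7 + d + m (l(m, d) = (d + m) - 7 = -7 + d + m)
R(W, C) = ⅕ (R(W, C) = 1/5 = ⅕)
75*(R(8, -4) + l(-1, 4)) = 75*(⅕ + (-7 + 4 - 1)) = 75*(⅕ - 4) = 75*(-19/5) = -285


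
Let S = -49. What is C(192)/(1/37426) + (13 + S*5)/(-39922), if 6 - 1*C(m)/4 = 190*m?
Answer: -108993122075740/19961 ≈ -5.4603e+9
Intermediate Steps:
C(m) = 24 - 760*m
C(192)/(1/37426) + (13 + S*5)/(-39922) = (24 - 760*192)/(1/37426) + (13 - 49*5)/(-39922) = (24 - 145920)/(1/37426) + (13 - 245)*(-1/39922) = -145896*37426 - 232*(-1/39922) = -5460303696 + 116/19961 = -108993122075740/19961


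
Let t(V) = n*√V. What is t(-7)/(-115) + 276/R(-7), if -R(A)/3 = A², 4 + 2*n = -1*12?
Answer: -92/49 + 8*I*√7/115 ≈ -1.8776 + 0.18405*I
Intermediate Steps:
n = -8 (n = -2 + (-1*12)/2 = -2 + (½)*(-12) = -2 - 6 = -8)
R(A) = -3*A²
t(V) = -8*√V
t(-7)/(-115) + 276/R(-7) = -8*I*√7/(-115) + 276/((-3*(-7)²)) = -8*I*√7*(-1/115) + 276/((-3*49)) = -8*I*√7*(-1/115) + 276/(-147) = 8*I*√7/115 + 276*(-1/147) = 8*I*√7/115 - 92/49 = -92/49 + 8*I*√7/115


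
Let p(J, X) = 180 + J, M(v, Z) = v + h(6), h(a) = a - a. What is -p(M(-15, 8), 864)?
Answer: -165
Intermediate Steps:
h(a) = 0
M(v, Z) = v (M(v, Z) = v + 0 = v)
-p(M(-15, 8), 864) = -(180 - 15) = -1*165 = -165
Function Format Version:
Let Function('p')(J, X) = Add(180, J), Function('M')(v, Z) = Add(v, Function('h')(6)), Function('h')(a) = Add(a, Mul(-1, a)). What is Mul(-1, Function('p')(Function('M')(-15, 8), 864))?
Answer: -165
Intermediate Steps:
Function('h')(a) = 0
Function('M')(v, Z) = v (Function('M')(v, Z) = Add(v, 0) = v)
Mul(-1, Function('p')(Function('M')(-15, 8), 864)) = Mul(-1, Add(180, -15)) = Mul(-1, 165) = -165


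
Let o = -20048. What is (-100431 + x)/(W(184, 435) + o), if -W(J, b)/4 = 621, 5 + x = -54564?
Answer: 38750/5633 ≈ 6.8791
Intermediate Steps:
x = -54569 (x = -5 - 54564 = -54569)
W(J, b) = -2484 (W(J, b) = -4*621 = -2484)
(-100431 + x)/(W(184, 435) + o) = (-100431 - 54569)/(-2484 - 20048) = -155000/(-22532) = -155000*(-1/22532) = 38750/5633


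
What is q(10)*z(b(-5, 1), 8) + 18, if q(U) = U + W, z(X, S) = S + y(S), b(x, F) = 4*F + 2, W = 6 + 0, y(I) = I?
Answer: 274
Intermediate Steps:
W = 6
b(x, F) = 2 + 4*F
z(X, S) = 2*S (z(X, S) = S + S = 2*S)
q(U) = 6 + U (q(U) = U + 6 = 6 + U)
q(10)*z(b(-5, 1), 8) + 18 = (6 + 10)*(2*8) + 18 = 16*16 + 18 = 256 + 18 = 274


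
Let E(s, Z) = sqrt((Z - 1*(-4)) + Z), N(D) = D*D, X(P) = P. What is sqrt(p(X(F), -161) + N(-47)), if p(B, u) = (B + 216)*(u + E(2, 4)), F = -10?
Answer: sqrt(-30957 + 412*sqrt(3)) ≈ 173.91*I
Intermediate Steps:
N(D) = D**2
E(s, Z) = sqrt(4 + 2*Z) (E(s, Z) = sqrt((Z + 4) + Z) = sqrt((4 + Z) + Z) = sqrt(4 + 2*Z))
p(B, u) = (216 + B)*(u + 2*sqrt(3)) (p(B, u) = (B + 216)*(u + sqrt(4 + 2*4)) = (216 + B)*(u + sqrt(4 + 8)) = (216 + B)*(u + sqrt(12)) = (216 + B)*(u + 2*sqrt(3)))
sqrt(p(X(F), -161) + N(-47)) = sqrt((216*(-161) + 432*sqrt(3) - 10*(-161) + 2*(-10)*sqrt(3)) + (-47)**2) = sqrt((-34776 + 432*sqrt(3) + 1610 - 20*sqrt(3)) + 2209) = sqrt((-33166 + 412*sqrt(3)) + 2209) = sqrt(-30957 + 412*sqrt(3))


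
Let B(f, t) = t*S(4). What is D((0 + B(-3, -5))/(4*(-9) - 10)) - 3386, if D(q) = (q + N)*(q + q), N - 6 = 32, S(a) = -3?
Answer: -3608383/1058 ≈ -3410.6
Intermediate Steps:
N = 38 (N = 6 + 32 = 38)
B(f, t) = -3*t (B(f, t) = t*(-3) = -3*t)
D(q) = 2*q*(38 + q) (D(q) = (q + 38)*(q + q) = (38 + q)*(2*q) = 2*q*(38 + q))
D((0 + B(-3, -5))/(4*(-9) - 10)) - 3386 = 2*((0 - 3*(-5))/(4*(-9) - 10))*(38 + (0 - 3*(-5))/(4*(-9) - 10)) - 3386 = 2*((0 + 15)/(-36 - 10))*(38 + (0 + 15)/(-36 - 10)) - 3386 = 2*(15/(-46))*(38 + 15/(-46)) - 3386 = 2*(15*(-1/46))*(38 + 15*(-1/46)) - 3386 = 2*(-15/46)*(38 - 15/46) - 3386 = 2*(-15/46)*(1733/46) - 3386 = -25995/1058 - 3386 = -3608383/1058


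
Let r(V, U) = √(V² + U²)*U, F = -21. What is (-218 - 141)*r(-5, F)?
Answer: 7539*√466 ≈ 1.6274e+5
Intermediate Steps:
r(V, U) = U*√(U² + V²) (r(V, U) = √(U² + V²)*U = U*√(U² + V²))
(-218 - 141)*r(-5, F) = (-218 - 141)*(-21*√((-21)² + (-5)²)) = -(-7539)*√(441 + 25) = -(-7539)*√466 = 7539*√466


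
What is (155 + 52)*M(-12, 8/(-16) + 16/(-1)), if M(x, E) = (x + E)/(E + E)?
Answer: 3933/22 ≈ 178.77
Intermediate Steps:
M(x, E) = (E + x)/(2*E) (M(x, E) = (E + x)/((2*E)) = (E + x)*(1/(2*E)) = (E + x)/(2*E))
(155 + 52)*M(-12, 8/(-16) + 16/(-1)) = (155 + 52)*(((8/(-16) + 16/(-1)) - 12)/(2*(8/(-16) + 16/(-1)))) = 207*(((8*(-1/16) + 16*(-1)) - 12)/(2*(8*(-1/16) + 16*(-1)))) = 207*(((-1/2 - 16) - 12)/(2*(-1/2 - 16))) = 207*((-33/2 - 12)/(2*(-33/2))) = 207*((1/2)*(-2/33)*(-57/2)) = 207*(19/22) = 3933/22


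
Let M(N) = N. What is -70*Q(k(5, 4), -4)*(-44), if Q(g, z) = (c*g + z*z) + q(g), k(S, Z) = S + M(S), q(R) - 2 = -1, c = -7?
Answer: -163240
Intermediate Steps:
q(R) = 1 (q(R) = 2 - 1 = 1)
k(S, Z) = 2*S (k(S, Z) = S + S = 2*S)
Q(g, z) = 1 + z**2 - 7*g (Q(g, z) = (-7*g + z*z) + 1 = (-7*g + z**2) + 1 = (z**2 - 7*g) + 1 = 1 + z**2 - 7*g)
-70*Q(k(5, 4), -4)*(-44) = -70*(1 + (-4)**2 - 14*5)*(-44) = -70*(1 + 16 - 7*10)*(-44) = -70*(1 + 16 - 70)*(-44) = -70*(-53)*(-44) = 3710*(-44) = -163240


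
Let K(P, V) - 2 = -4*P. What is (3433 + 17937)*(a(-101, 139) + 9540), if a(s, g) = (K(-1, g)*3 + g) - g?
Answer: 204254460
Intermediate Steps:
K(P, V) = 2 - 4*P
a(s, g) = 18 (a(s, g) = ((2 - 4*(-1))*3 + g) - g = ((2 + 4)*3 + g) - g = (6*3 + g) - g = (18 + g) - g = 18)
(3433 + 17937)*(a(-101, 139) + 9540) = (3433 + 17937)*(18 + 9540) = 21370*9558 = 204254460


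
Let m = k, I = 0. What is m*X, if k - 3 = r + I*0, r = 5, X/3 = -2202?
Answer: -52848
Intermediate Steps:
X = -6606 (X = 3*(-2202) = -6606)
k = 8 (k = 3 + (5 + 0*0) = 3 + (5 + 0) = 3 + 5 = 8)
m = 8
m*X = 8*(-6606) = -52848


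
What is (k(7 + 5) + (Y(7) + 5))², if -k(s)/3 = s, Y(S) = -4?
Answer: 1225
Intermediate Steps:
k(s) = -3*s
(k(7 + 5) + (Y(7) + 5))² = (-3*(7 + 5) + (-4 + 5))² = (-3*12 + 1)² = (-36 + 1)² = (-35)² = 1225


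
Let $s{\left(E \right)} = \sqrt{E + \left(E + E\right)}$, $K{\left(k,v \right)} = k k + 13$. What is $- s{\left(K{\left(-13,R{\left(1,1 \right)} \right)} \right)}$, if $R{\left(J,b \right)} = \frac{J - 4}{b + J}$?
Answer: $- \sqrt{546} \approx -23.367$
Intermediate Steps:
$R{\left(J,b \right)} = \frac{-4 + J}{J + b}$
$K{\left(k,v \right)} = 13 + k^{2}$ ($K{\left(k,v \right)} = k^{2} + 13 = 13 + k^{2}$)
$s{\left(E \right)} = \sqrt{3} \sqrt{E}$ ($s{\left(E \right)} = \sqrt{E + 2 E} = \sqrt{3 E} = \sqrt{3} \sqrt{E}$)
$- s{\left(K{\left(-13,R{\left(1,1 \right)} \right)} \right)} = - \sqrt{3} \sqrt{13 + \left(-13\right)^{2}} = - \sqrt{3} \sqrt{13 + 169} = - \sqrt{3} \sqrt{182} = - \sqrt{546}$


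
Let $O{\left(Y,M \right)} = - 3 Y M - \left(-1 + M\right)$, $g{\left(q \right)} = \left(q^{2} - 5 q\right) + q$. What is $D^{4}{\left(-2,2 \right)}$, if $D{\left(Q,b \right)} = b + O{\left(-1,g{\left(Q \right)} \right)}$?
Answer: $531441$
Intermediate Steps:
$g{\left(q \right)} = q^{2} - 4 q$
$O{\left(Y,M \right)} = 1 - M - 3 M Y$ ($O{\left(Y,M \right)} = - 3 M Y - \left(-1 + M\right) = 1 - M - 3 M Y$)
$D{\left(Q,b \right)} = 1 + b + 2 Q \left(-4 + Q\right)$ ($D{\left(Q,b \right)} = b - \left(-1 + Q \left(-4 + Q\right) + 3 Q \left(-4 + Q\right) \left(-1\right)\right) = b + \left(1 - Q \left(-4 + Q\right) + 3 Q \left(-4 + Q\right)\right) = b + \left(1 + 2 Q \left(-4 + Q\right)\right) = 1 + b + 2 Q \left(-4 + Q\right)$)
$D^{4}{\left(-2,2 \right)} = \left(1 + 2 + 2 \left(-2\right) \left(-4 - 2\right)\right)^{4} = \left(1 + 2 + 2 \left(-2\right) \left(-6\right)\right)^{4} = \left(1 + 2 + 24\right)^{4} = 27^{4} = 531441$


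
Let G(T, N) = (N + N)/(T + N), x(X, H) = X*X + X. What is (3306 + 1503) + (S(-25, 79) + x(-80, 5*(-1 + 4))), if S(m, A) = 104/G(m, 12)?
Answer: 33218/3 ≈ 11073.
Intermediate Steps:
x(X, H) = X + X**2 (x(X, H) = X**2 + X = X + X**2)
G(T, N) = 2*N/(N + T) (G(T, N) = (2*N)/(N + T) = 2*N/(N + T))
S(m, A) = 52 + 13*m/3 (S(m, A) = 104/((2*12/(12 + m))) = 104/((24/(12 + m))) = 104*(1/2 + m/24) = 52 + 13*m/3)
(3306 + 1503) + (S(-25, 79) + x(-80, 5*(-1 + 4))) = (3306 + 1503) + ((52 + (13/3)*(-25)) - 80*(1 - 80)) = 4809 + ((52 - 325/3) - 80*(-79)) = 4809 + (-169/3 + 6320) = 4809 + 18791/3 = 33218/3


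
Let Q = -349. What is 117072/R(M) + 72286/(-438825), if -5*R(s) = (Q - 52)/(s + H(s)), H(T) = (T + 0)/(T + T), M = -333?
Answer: -85409504151686/175968825 ≈ -4.8537e+5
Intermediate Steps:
H(T) = 1/2 (H(T) = T/((2*T)) = T*(1/(2*T)) = 1/2)
R(s) = 401/(5*(1/2 + s)) (R(s) = -(-349 - 52)/(5*(s + 1/2)) = -(-401)/(5*(1/2 + s)) = 401/(5*(1/2 + s)))
117072/R(M) + 72286/(-438825) = 117072/((802/(5*(1 + 2*(-333))))) + 72286/(-438825) = 117072/((802/(5*(1 - 666)))) + 72286*(-1/438825) = 117072/(((802/5)/(-665))) - 72286/438825 = 117072/(((802/5)*(-1/665))) - 72286/438825 = 117072/(-802/3325) - 72286/438825 = 117072*(-3325/802) - 72286/438825 = -194632200/401 - 72286/438825 = -85409504151686/175968825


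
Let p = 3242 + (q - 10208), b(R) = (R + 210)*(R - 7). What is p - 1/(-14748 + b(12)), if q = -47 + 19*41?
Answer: -85019291/13638 ≈ -6234.0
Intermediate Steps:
b(R) = (-7 + R)*(210 + R) (b(R) = (210 + R)*(-7 + R) = (-7 + R)*(210 + R))
q = 732 (q = -47 + 779 = 732)
p = -6234 (p = 3242 + (732 - 10208) = 3242 - 9476 = -6234)
p - 1/(-14748 + b(12)) = -6234 - 1/(-14748 + (-1470 + 12² + 203*12)) = -6234 - 1/(-14748 + (-1470 + 144 + 2436)) = -6234 - 1/(-14748 + 1110) = -6234 - 1/(-13638) = -6234 - 1*(-1/13638) = -6234 + 1/13638 = -85019291/13638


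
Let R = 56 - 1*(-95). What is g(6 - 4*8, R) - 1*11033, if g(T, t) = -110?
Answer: -11143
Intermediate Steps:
R = 151 (R = 56 + 95 = 151)
g(6 - 4*8, R) - 1*11033 = -110 - 1*11033 = -110 - 11033 = -11143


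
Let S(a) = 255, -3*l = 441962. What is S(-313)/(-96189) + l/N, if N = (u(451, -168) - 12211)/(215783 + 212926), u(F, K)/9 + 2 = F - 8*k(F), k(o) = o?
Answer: 1012512596662824/651552223 ≈ 1.5540e+6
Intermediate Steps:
l = -441962/3 (l = -⅓*441962 = -441962/3 ≈ -1.4732e+5)
u(F, K) = -18 - 63*F (u(F, K) = -18 + 9*(F - 8*F) = -18 + 9*(-7*F) = -18 - 63*F)
N = -40642/428709 (N = ((-18 - 63*451) - 12211)/(215783 + 212926) = ((-18 - 28413) - 12211)/428709 = (-28431 - 12211)*(1/428709) = -40642*1/428709 = -40642/428709 ≈ -0.094801)
S(-313)/(-96189) + l/N = 255/(-96189) - 441962/(3*(-40642/428709)) = 255*(-1/96189) - 441962/3*(-428709/40642) = -85/32063 + 31578847843/20321 = 1012512596662824/651552223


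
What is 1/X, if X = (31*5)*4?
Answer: 1/620 ≈ 0.0016129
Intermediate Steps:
X = 620 (X = 155*4 = 620)
1/X = 1/620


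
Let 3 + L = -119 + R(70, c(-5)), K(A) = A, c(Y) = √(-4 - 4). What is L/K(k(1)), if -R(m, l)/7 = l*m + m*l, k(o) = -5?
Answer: 122/5 + 392*I*√2 ≈ 24.4 + 554.37*I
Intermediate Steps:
c(Y) = 2*I*√2 (c(Y) = √(-8) = 2*I*√2)
R(m, l) = -14*l*m (R(m, l) = -7*(l*m + m*l) = -7*(l*m + l*m) = -14*l*m)
L = -122 - 1960*I*√2 (L = -3 + (-119 - 14*2*I*√2*70) = -3 + (-119 - 1960*I*√2) = -122 - 1960*I*√2 ≈ -122.0 - 2771.9*I)
L/K(k(1)) = (-122 - 1960*I*√2)/(-5) = (-122 - 1960*I*√2)*(-⅕) = 122/5 + 392*I*√2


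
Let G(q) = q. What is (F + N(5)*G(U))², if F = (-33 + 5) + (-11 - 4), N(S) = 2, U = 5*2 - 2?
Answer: 729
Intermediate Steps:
U = 8 (U = 10 - 2 = 8)
F = -43 (F = -28 - 15 = -43)
(F + N(5)*G(U))² = (-43 + 2*8)² = (-43 + 16)² = (-27)² = 729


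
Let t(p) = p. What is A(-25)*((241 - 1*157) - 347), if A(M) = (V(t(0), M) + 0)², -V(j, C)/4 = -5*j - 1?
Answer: -4208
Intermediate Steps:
V(j, C) = 4 + 20*j (V(j, C) = -4*(-5*j - 1) = -4*(-1 - 5*j) = 4 + 20*j)
A(M) = 16 (A(M) = ((4 + 20*0) + 0)² = ((4 + 0) + 0)² = (4 + 0)² = 4² = 16)
A(-25)*((241 - 1*157) - 347) = 16*((241 - 1*157) - 347) = 16*((241 - 157) - 347) = 16*(84 - 347) = 16*(-263) = -4208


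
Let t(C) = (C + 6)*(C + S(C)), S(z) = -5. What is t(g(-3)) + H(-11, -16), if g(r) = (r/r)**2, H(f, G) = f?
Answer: -39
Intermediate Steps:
g(r) = 1 (g(r) = 1**2 = 1)
t(C) = (-5 + C)*(6 + C) (t(C) = (C + 6)*(C - 5) = (6 + C)*(-5 + C) = (-5 + C)*(6 + C))
t(g(-3)) + H(-11, -16) = (-30 + 1 + 1**2) - 11 = (-30 + 1 + 1) - 11 = -28 - 11 = -39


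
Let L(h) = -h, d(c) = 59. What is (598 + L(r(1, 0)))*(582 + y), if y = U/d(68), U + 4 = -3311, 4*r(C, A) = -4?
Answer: 18582777/59 ≈ 3.1496e+5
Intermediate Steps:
r(C, A) = -1 (r(C, A) = (¼)*(-4) = -1)
U = -3315 (U = -4 - 3311 = -3315)
y = -3315/59 ≈ -56.186
(598 + L(r(1, 0)))*(582 + y) = (598 - 1*(-1))*(582 - 3315/59) = (598 + 1)*(31023/59) = 599*(31023/59) = 18582777/59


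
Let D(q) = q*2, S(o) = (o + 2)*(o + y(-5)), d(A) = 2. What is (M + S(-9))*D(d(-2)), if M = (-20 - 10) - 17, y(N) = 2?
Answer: 8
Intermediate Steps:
S(o) = (2 + o)**2 (S(o) = (o + 2)*(o + 2) = (2 + o)*(2 + o) = (2 + o)**2)
D(q) = 2*q
M = -47 (M = -30 - 17 = -47)
(M + S(-9))*D(d(-2)) = (-47 + (4 + (-9)**2 + 4*(-9)))*(2*2) = (-47 + (4 + 81 - 36))*4 = (-47 + 49)*4 = 2*4 = 8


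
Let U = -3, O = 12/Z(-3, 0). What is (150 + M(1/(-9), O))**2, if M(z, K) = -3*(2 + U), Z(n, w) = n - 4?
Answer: 23409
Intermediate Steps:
Z(n, w) = -4 + n
O = -12/7 (O = 12/(-4 - 3) = 12/(-7) = 12*(-1/7) = -12/7 ≈ -1.7143)
M(z, K) = 3 (M(z, K) = -3*(2 - 3) = -3*(-1) = 3)
(150 + M(1/(-9), O))**2 = (150 + 3)**2 = 153**2 = 23409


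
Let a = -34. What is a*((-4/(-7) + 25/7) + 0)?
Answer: -986/7 ≈ -140.86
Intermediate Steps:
a*((-4/(-7) + 25/7) + 0) = -34*((-4/(-7) + 25/7) + 0) = -34*((-4*(-⅐) + 25*(⅐)) + 0) = -34*((4/7 + 25/7) + 0) = -34*(29/7 + 0) = -34*29/7 = -986/7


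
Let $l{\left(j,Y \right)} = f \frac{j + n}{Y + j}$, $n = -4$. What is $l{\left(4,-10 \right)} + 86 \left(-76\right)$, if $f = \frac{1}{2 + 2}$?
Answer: $-6536$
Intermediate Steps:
$f = \frac{1}{4} \approx 0.25$
$l{\left(j,Y \right)} = \frac{-4 + j}{4 \left(Y + j\right)}$ ($l{\left(j,Y \right)} = \frac{\left(j - 4\right) \frac{1}{Y + j}}{4} = \frac{\left(-4 + j\right) \frac{1}{Y + j}}{4} = \frac{\frac{1}{Y + j} \left(-4 + j\right)}{4} = \frac{-4 + j}{4 \left(Y + j\right)}$)
$l{\left(4,-10 \right)} + 86 \left(-76\right) = \frac{-1 + \frac{1}{4} \cdot 4}{-10 + 4} + 86 \left(-76\right) = \frac{-1 + 1}{-6} - 6536 = \left(- \frac{1}{6}\right) 0 - 6536 = 0 - 6536 = -6536$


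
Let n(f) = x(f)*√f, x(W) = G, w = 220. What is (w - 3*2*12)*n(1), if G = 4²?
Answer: 2368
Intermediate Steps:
G = 16
x(W) = 16
n(f) = 16*√f
(w - 3*2*12)*n(1) = (220 - 3*2*12)*(16*√1) = (220 - 6*12)*(16*1) = (220 - 72)*16 = 148*16 = 2368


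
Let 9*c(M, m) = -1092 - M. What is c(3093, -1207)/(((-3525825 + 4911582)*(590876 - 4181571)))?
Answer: 31/331722048741 ≈ 9.3452e-11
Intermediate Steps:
c(M, m) = -364/3 - M/9 (c(M, m) = (-1092 - M)/9 = -364/3 - M/9)
c(3093, -1207)/(((-3525825 + 4911582)*(590876 - 4181571))) = (-364/3 - ⅑*3093)/(((-3525825 + 4911582)*(590876 - 4181571))) = (-364/3 - 1031/3)/((1385757*(-3590695))) = -465/(-4975830731115) = -465*(-1/4975830731115) = 31/331722048741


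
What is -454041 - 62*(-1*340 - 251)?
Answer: -417399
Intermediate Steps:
-454041 - 62*(-1*340 - 251) = -454041 - 62*(-340 - 251) = -454041 - 62*(-591) = -454041 - 1*(-36642) = -454041 + 36642 = -417399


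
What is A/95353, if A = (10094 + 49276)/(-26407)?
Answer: -59370/2517986671 ≈ -2.3578e-5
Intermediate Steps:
A = -59370/26407 (A = 59370*(-1/26407) = -59370/26407 ≈ -2.2483)
A/95353 = -59370/26407/95353 = -59370/26407*1/95353 = -59370/2517986671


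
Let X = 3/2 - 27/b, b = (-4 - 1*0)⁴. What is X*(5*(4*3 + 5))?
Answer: 30345/256 ≈ 118.54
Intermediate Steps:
b = 256 (b = (-4 + 0)⁴ = (-4)⁴ = 256)
X = 357/256 (X = 3/2 - 27/256 = 357/256 ≈ 1.3945)
X*(5*(4*3 + 5)) = 357*(5*(4*3 + 5))/256 = 357*(5*(12 + 5))/256 = 357*(5*17)/256 = (357/256)*85 = 30345/256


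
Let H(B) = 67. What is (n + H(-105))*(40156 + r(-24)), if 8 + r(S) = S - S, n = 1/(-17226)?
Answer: 23168226434/8613 ≈ 2.6899e+6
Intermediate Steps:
n = -1/17226 ≈ -5.8052e-5
r(S) = -8 (r(S) = -8 + (S - S) = -8 + 0 = -8)
(n + H(-105))*(40156 + r(-24)) = (-1/17226 + 67)*(40156 - 8) = (1154141/17226)*40148 = 23168226434/8613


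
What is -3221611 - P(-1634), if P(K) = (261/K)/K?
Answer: -8601559619377/2669956 ≈ -3.2216e+6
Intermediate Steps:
P(K) = 261/K**2
-3221611 - P(-1634) = -3221611 - 261/(-1634)**2 = -3221611 - 261/2669956 = -8601559619377/2669956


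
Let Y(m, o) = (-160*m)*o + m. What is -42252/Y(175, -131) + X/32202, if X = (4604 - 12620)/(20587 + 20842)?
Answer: -8776479316/761546842275 ≈ -0.011525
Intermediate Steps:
X = -8016/41429 ≈ -0.19349
Y(m, o) = m - 160*m*o (Y(m, o) = -160*m*o + m = m - 160*m*o)
-42252/Y(175, -131) + X/32202 = -42252*1/(175*(1 - 160*(-131))) - 8016/41429/32202 = -42252*1/(175*(1 + 20960)) - 8016/41429*1/32202 = -42252/(175*20961) - 1336/222349443 = -42252/3668175 - 1336/222349443 = -42252*1/3668175 - 1336/222349443 = -2012/174675 - 1336/222349443 = -8776479316/761546842275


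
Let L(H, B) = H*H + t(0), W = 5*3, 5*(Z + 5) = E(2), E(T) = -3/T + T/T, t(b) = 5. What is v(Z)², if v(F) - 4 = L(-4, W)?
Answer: 625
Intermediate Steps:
E(T) = 1 - 3/T (E(T) = -3/T + 1 = 1 - 3/T)
Z = -51/10 (Z = -5 + ((-3 + 2)/2)/5 = -5 + ((½)*(-1))/5 = -5 + (⅕)*(-½) = -5 - ⅒ = -51/10 ≈ -5.1000)
W = 15
L(H, B) = 5 + H² (L(H, B) = H*H + 5 = H² + 5 = 5 + H²)
v(F) = 25 (v(F) = 4 + (5 + (-4)²) = 4 + (5 + 16) = 4 + 21 = 25)
v(Z)² = 25² = 625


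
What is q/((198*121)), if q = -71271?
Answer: -7919/2662 ≈ -2.9748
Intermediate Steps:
q/((198*121)) = -71271/(198*121) = -71271/23958 = -71271*1/23958 = -7919/2662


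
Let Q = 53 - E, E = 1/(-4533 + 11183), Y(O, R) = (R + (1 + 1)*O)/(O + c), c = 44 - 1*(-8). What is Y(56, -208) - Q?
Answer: -3225241/59850 ≈ -53.889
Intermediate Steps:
c = 52 (c = 44 + 8 = 52)
Y(O, R) = (R + 2*O)/(52 + O) (Y(O, R) = (R + (1 + 1)*O)/(O + 52) = (R + 2*O)/(52 + O))
E = 1/6650 ≈ 0.00015038
Q = 352449/6650 (Q = 53 - 1*1/6650 = 53 - 1/6650 = 352449/6650 ≈ 53.000)
Y(56, -208) - Q = (-208 + 2*56)/(52 + 56) - 1*352449/6650 = (-208 + 112)/108 - 352449/6650 = (1/108)*(-96) - 352449/6650 = -8/9 - 352449/6650 = -3225241/59850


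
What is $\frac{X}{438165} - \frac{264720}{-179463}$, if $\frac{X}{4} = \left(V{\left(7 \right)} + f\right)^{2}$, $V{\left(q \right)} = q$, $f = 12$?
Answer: $\frac{38750061124}{26211468465} \approx 1.4784$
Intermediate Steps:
$X = 1444$ ($X = 4 \left(7 + 12\right)^{2} = 4 \cdot 19^{2} = 4 \cdot 361 = 1444$)
$\frac{X}{438165} - \frac{264720}{-179463} = \frac{1444}{438165} - \frac{264720}{-179463} = 1444 \cdot \frac{1}{438165} - - \frac{88240}{59821} = \frac{1444}{438165} + \frac{88240}{59821} = \frac{38750061124}{26211468465}$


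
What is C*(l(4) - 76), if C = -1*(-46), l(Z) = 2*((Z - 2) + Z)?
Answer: -2944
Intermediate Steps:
l(Z) = -4 + 4*Z (l(Z) = 2*((-2 + Z) + Z) = 2*(-2 + 2*Z) = -4 + 4*Z)
C = 46
C*(l(4) - 76) = 46*((-4 + 4*4) - 76) = 46*((-4 + 16) - 76) = 46*(12 - 76) = 46*(-64) = -2944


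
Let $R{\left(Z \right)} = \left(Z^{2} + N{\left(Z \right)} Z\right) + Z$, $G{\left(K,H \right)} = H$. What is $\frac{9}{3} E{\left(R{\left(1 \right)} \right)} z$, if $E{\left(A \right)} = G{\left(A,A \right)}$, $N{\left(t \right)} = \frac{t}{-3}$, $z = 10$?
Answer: $50$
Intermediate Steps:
$N{\left(t \right)} = - \frac{t}{3}$ ($N{\left(t \right)} = t \left(- \frac{1}{3}\right) = - \frac{t}{3}$)
$R{\left(Z \right)} = Z + \frac{2 Z^{2}}{3}$ ($R{\left(Z \right)} = \left(Z^{2} + - \frac{Z}{3} Z\right) + Z = \left(Z^{2} - \frac{Z^{2}}{3}\right) + Z = \frac{2 Z^{2}}{3} + Z = Z + \frac{2 Z^{2}}{3}$)
$E{\left(A \right)} = A$
$\frac{9}{3} E{\left(R{\left(1 \right)} \right)} z = \frac{9}{3} \cdot \frac{1}{3} \cdot 1 \left(3 + 2 \cdot 1\right) 10 = 9 \cdot \frac{1}{3} \cdot \frac{1}{3} \cdot 1 \left(3 + 2\right) 10 = 3 \cdot \frac{1}{3} \cdot 1 \cdot 5 \cdot 10 = 3 \cdot \frac{5}{3} \cdot 10 = 5 \cdot 10 = 50$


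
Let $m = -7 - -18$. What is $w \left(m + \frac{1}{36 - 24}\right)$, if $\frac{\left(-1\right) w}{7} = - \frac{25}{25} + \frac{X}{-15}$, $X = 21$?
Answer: $\frac{931}{5} \approx 186.2$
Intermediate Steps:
$m = 11$ ($m = -7 + 18 = 11$)
$w = \frac{84}{5}$ ($w = - 7 \left(- \frac{25}{25} + \frac{21}{-15}\right) = - 7 \left(\left(-25\right) \frac{1}{25} + 21 \left(- \frac{1}{15}\right)\right) = - 7 \left(-1 - \frac{7}{5}\right) = \left(-7\right) \left(- \frac{12}{5}\right) = \frac{84}{5} \approx 16.8$)
$w \left(m + \frac{1}{36 - 24}\right) = \frac{84 \left(11 + \frac{1}{36 - 24}\right)}{5} = \frac{84 \left(11 + \frac{1}{12}\right)}{5} = \frac{84}{5} \cdot \frac{133}{12} = \frac{931}{5}$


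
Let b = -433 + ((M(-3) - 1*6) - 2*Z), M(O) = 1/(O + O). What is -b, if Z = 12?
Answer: 2779/6 ≈ 463.17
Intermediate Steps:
M(O) = 1/(2*O)
b = -2779/6 (b = -433 + (((½)/(-3) - 1*6) - 2*12) = -433 + (((½)*(-⅓) - 6) - 24) = -433 + ((-⅙ - 6) - 24) = -433 + (-37/6 - 24) = -433 - 181/6 = -2779/6 ≈ -463.17)
-b = -1*(-2779/6) = 2779/6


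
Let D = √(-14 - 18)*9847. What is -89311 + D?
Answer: -89311 + 39388*I*√2 ≈ -89311.0 + 55703.0*I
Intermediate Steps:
D = 39388*I*√2 (D = √(-32)*9847 = (4*I*√2)*9847 = 39388*I*√2 ≈ 55703.0*I)
-89311 + D = -89311 + 39388*I*√2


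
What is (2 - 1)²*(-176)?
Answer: -176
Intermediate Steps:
(2 - 1)²*(-176) = 1²*(-176) = 1*(-176) = -176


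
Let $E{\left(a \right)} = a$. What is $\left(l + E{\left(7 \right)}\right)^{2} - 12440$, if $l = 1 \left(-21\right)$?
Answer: $-12244$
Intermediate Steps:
$l = -21$
$\left(l + E{\left(7 \right)}\right)^{2} - 12440 = \left(-21 + 7\right)^{2} - 12440 = \left(-14\right)^{2} - 12440 = 196 - 12440 = -12244$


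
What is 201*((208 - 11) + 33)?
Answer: 46230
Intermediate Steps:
201*((208 - 11) + 33) = 201*(197 + 33) = 201*230 = 46230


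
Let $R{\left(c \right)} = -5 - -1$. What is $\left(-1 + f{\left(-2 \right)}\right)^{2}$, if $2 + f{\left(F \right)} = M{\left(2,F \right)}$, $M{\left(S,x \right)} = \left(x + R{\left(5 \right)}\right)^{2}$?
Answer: $1089$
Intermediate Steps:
$R{\left(c \right)} = -4$ ($R{\left(c \right)} = -5 + 1 = -4$)
$M{\left(S,x \right)} = \left(-4 + x\right)^{2}$ ($M{\left(S,x \right)} = \left(x - 4\right)^{2} = \left(-4 + x\right)^{2}$)
$f{\left(F \right)} = -2 + \left(-4 + F\right)^{2}$
$\left(-1 + f{\left(-2 \right)}\right)^{2} = \left(-1 - \left(2 - \left(-4 - 2\right)^{2}\right)\right)^{2} = \left(-1 - \left(2 - \left(-6\right)^{2}\right)\right)^{2} = \left(-1 + \left(-2 + 36\right)\right)^{2} = \left(-1 + 34\right)^{2} = 33^{2} = 1089$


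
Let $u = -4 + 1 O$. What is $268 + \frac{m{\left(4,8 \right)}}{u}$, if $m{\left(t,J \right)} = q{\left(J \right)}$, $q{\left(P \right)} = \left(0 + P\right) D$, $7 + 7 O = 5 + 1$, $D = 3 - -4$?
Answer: $\frac{7380}{29} \approx 254.48$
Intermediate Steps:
$D = 7$ ($D = 3 + 4 = 7$)
$O = - \frac{1}{7}$ ($O = -1 + \frac{5 + 1}{7} = -1 + \frac{1}{7} \cdot 6 = -1 + \frac{6}{7} = - \frac{1}{7} \approx -0.14286$)
$q{\left(P \right)} = 7 P$ ($q{\left(P \right)} = \left(0 + P\right) 7 = P 7 = 7 P$)
$m{\left(t,J \right)} = 7 J$
$u = - \frac{29}{7}$ ($u = -4 + 1 \left(- \frac{1}{7}\right) = -4 - \frac{1}{7} = - \frac{29}{7} \approx -4.1429$)
$268 + \frac{m{\left(4,8 \right)}}{u} = 268 + \frac{7 \cdot 8}{- \frac{29}{7}} = 268 + 56 \left(- \frac{7}{29}\right) = 268 - \frac{392}{29} = \frac{7380}{29}$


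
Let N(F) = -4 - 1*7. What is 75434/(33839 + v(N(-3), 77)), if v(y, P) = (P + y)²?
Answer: 75434/38195 ≈ 1.9750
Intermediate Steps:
N(F) = -11 (N(F) = -4 - 7 = -11)
75434/(33839 + v(N(-3), 77)) = 75434/(33839 + (77 - 11)²) = 75434/(33839 + 66²) = 75434/(33839 + 4356) = 75434/38195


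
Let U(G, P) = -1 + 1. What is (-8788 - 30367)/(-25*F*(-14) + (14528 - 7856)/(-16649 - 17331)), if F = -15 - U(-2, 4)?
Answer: 332621725/44600418 ≈ 7.4578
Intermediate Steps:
U(G, P) = 0
F = -15 (F = -15 - 1*0 = -15 + 0 = -15)
(-8788 - 30367)/(-25*F*(-14) + (14528 - 7856)/(-16649 - 17331)) = (-8788 - 30367)/(-25*(-15)*(-14) + (14528 - 7856)/(-16649 - 17331)) = -39155/(375*(-14) + 6672/(-33980)) = -39155/(-5250 + 6672*(-1/33980)) = -39155/(-5250 - 1668/8495) = -39155/(-44600418/8495) = -39155*(-8495/44600418) = 332621725/44600418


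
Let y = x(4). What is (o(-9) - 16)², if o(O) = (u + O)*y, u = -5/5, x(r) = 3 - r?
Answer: 36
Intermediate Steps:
u = -1 (u = -5*⅕ = -1)
y = -1 (y = 3 - 1*4 = 3 - 4 = -1)
o(O) = 1 - O (o(O) = (-1 + O)*(-1) = 1 - O)
(o(-9) - 16)² = ((1 - 1*(-9)) - 16)² = ((1 + 9) - 16)² = (10 - 16)² = (-6)² = 36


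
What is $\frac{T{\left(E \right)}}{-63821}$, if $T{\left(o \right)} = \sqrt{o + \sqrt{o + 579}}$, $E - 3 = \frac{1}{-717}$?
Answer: $- \frac{\sqrt{1541550 + 717 \sqrt{299199081}}}{45759657} \approx -8.1603 \cdot 10^{-5}$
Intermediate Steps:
$E = \frac{2150}{717}$ ($E = 3 + \frac{1}{-717} = 3 - \frac{1}{717} = \frac{2150}{717} \approx 2.9986$)
$T{\left(o \right)} = \sqrt{o + \sqrt{579 + o}}$
$\frac{T{\left(E \right)}}{-63821} = \frac{\sqrt{\frac{2150}{717} + \sqrt{579 + \frac{2150}{717}}}}{-63821} = \sqrt{\frac{2150}{717} + \sqrt{\frac{417293}{717}}} \left(- \frac{1}{63821}\right) = \sqrt{\frac{2150}{717} + \frac{\sqrt{299199081}}{717}} \left(- \frac{1}{63821}\right) = - \frac{\sqrt{\frac{2150}{717} + \frac{\sqrt{299199081}}{717}}}{63821}$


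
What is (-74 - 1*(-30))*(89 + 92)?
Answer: -7964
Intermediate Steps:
(-74 - 1*(-30))*(89 + 92) = (-74 + 30)*181 = -44*181 = -7964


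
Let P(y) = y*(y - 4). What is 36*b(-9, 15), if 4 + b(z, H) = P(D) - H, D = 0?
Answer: -684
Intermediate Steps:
P(y) = y*(-4 + y)
b(z, H) = -4 - H (b(z, H) = -4 + (0*(-4 + 0) - H) = -4 + (0*(-4) - H) = -4 + (0 - H) = -4 - H)
36*b(-9, 15) = 36*(-4 - 1*15) = 36*(-4 - 15) = 36*(-19) = -684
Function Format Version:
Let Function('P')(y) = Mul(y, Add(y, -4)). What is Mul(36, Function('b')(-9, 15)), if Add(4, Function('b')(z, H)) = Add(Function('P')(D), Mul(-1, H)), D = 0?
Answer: -684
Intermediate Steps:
Function('P')(y) = Mul(y, Add(-4, y))
Function('b')(z, H) = Add(-4, Mul(-1, H)) (Function('b')(z, H) = Add(-4, Add(Mul(0, Add(-4, 0)), Mul(-1, H))) = Add(-4, Add(Mul(0, -4), Mul(-1, H))) = Add(-4, Add(0, Mul(-1, H))) = Add(-4, Mul(-1, H)))
Mul(36, Function('b')(-9, 15)) = Mul(36, Add(-4, Mul(-1, 15))) = Mul(36, Add(-4, -15)) = Mul(36, -19) = -684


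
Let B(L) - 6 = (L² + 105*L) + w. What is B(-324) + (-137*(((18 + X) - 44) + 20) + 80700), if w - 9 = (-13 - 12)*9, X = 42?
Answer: 146514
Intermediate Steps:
w = -216 (w = 9 + (-13 - 12)*9 = 9 - 25*9 = 9 - 225 = -216)
B(L) = -210 + L² + 105*L (B(L) = 6 + ((L² + 105*L) - 216) = 6 + (-216 + L² + 105*L) = -210 + L² + 105*L)
B(-324) + (-137*(((18 + X) - 44) + 20) + 80700) = (-210 + (-324)² + 105*(-324)) + (-137*(((18 + 42) - 44) + 20) + 80700) = (-210 + 104976 - 34020) + (-137*((60 - 44) + 20) + 80700) = 70746 + (-137*(16 + 20) + 80700) = 70746 + (-137*36 + 80700) = 70746 + (-4932 + 80700) = 70746 + 75768 = 146514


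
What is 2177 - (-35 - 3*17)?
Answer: 2263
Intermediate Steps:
2177 - (-35 - 3*17) = 2177 - (-35 - 51) = 2177 - 1*(-86) = 2177 + 86 = 2263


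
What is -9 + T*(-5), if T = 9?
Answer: -54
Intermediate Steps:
-9 + T*(-5) = -9 + 9*(-5) = -9 - 45 = -54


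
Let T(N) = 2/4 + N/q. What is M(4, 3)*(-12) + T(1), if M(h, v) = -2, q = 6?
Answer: 74/3 ≈ 24.667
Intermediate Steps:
T(N) = ½ + N/6 (T(N) = 2/4 + N/6 = 2*(¼) + N*(⅙) = ½ + N/6)
M(4, 3)*(-12) + T(1) = -2*(-12) + (½ + (⅙)*1) = 24 + (½ + ⅙) = 24 + ⅔ = 74/3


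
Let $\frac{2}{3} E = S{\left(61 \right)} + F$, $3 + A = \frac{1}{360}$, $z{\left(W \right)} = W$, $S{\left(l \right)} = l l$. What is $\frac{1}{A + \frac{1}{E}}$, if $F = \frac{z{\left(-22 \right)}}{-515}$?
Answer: $- \frac{229960440}{689201341} \approx -0.33366$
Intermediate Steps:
$S{\left(l \right)} = l^{2}$
$F = \frac{22}{515}$ ($F = - \frac{22}{-515} = \left(-22\right) \left(- \frac{1}{515}\right) = \frac{22}{515} \approx 0.042718$)
$A = - \frac{1079}{360}$ ($A = -3 + \frac{1}{360} = - \frac{1079}{360} \approx -2.9972$)
$E = \frac{5749011}{1030}$ ($E = \frac{3 \left(61^{2} + \frac{22}{515}\right)}{2} = \frac{3 \left(3721 + \frac{22}{515}\right)}{2} = \frac{3}{2} \cdot \frac{1916337}{515} = \frac{5749011}{1030} \approx 5581.6$)
$\frac{1}{A + \frac{1}{E}} = \frac{1}{- \frac{1079}{360} + \frac{1}{\frac{5749011}{1030}}} = \frac{1}{- \frac{1079}{360} + \frac{1030}{5749011}} = \frac{1}{- \frac{689201341}{229960440}} = - \frac{229960440}{689201341}$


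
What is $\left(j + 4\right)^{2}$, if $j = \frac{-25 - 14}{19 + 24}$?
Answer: $\frac{17689}{1849} \approx 9.5668$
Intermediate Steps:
$j = - \frac{39}{43} \approx -0.90698$
$\left(j + 4\right)^{2} = \left(- \frac{39}{43} + 4\right)^{2} = \left(\frac{133}{43}\right)^{2} = \frac{17689}{1849}$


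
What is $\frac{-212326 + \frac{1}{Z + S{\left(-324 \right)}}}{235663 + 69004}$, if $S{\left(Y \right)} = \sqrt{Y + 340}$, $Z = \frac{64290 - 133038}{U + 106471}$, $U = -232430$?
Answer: $- \frac{121574344425}{174447449528} \approx -0.69691$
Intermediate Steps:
$Z = \frac{68748}{125959}$ ($Z = \frac{64290 - 133038}{-232430 + 106471} = - \frac{68748}{-125959} = \left(-68748\right) \left(- \frac{1}{125959}\right) = \frac{68748}{125959} \approx 0.5458$)
$S{\left(Y \right)} = \sqrt{340 + Y}$
$\frac{-212326 + \frac{1}{Z + S{\left(-324 \right)}}}{235663 + 69004} = \frac{-212326 + \frac{1}{\frac{68748}{125959} + \sqrt{340 - 324}}}{235663 + 69004} = \frac{-212326 + \frac{1}{\frac{68748}{125959} + \sqrt{16}}}{304667} = \left(-212326 + \frac{1}{\frac{68748}{125959} + 4}\right) \frac{1}{304667} = \left(-212326 + \frac{1}{\frac{572584}{125959}}\right) \frac{1}{304667} = \left(-212326 + \frac{125959}{572584}\right) \frac{1}{304667} = \left(- \frac{121574344425}{572584}\right) \frac{1}{304667} = - \frac{121574344425}{174447449528}$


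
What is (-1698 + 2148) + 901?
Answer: 1351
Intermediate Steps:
(-1698 + 2148) + 901 = 450 + 901 = 1351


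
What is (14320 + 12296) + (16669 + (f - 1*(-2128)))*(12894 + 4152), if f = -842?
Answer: 306087546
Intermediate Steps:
(14320 + 12296) + (16669 + (f - 1*(-2128)))*(12894 + 4152) = (14320 + 12296) + (16669 + (-842 - 1*(-2128)))*(12894 + 4152) = 26616 + (16669 + (-842 + 2128))*17046 = 26616 + (16669 + 1286)*17046 = 26616 + 17955*17046 = 26616 + 306060930 = 306087546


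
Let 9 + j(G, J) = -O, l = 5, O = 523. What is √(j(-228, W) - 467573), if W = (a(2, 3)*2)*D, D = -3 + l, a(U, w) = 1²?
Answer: I*√468105 ≈ 684.18*I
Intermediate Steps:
a(U, w) = 1
D = 2 (D = -3 + 5 = 2)
W = 4 (W = (1*2)*2 = 2*2 = 4)
j(G, J) = -532 (j(G, J) = -9 - 1*523 = -9 - 523 = -532)
√(j(-228, W) - 467573) = √(-532 - 467573) = √(-468105) = I*√468105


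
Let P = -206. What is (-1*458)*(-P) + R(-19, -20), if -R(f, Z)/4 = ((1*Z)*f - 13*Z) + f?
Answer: -96832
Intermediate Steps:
R(f, Z) = -4*f + 52*Z - 4*Z*f (R(f, Z) = -4*(((1*Z)*f - 13*Z) + f) = -4*((Z*f - 13*Z) + f) = -4*((-13*Z + Z*f) + f) = -4*(f - 13*Z + Z*f) = -4*f + 52*Z - 4*Z*f)
(-1*458)*(-P) + R(-19, -20) = (-1*458)*(-1*(-206)) + (-4*(-19) + 52*(-20) - 4*(-20)*(-19)) = -458*206 + (76 - 1040 - 1520) = -94348 - 2484 = -96832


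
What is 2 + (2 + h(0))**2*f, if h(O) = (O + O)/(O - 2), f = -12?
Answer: -46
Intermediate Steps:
h(O) = 2*O/(-2 + O) (h(O) = (2*O)/(-2 + O) = 2*O/(-2 + O))
2 + (2 + h(0))**2*f = 2 + (2 + 2*0/(-2 + 0))**2*(-12) = 2 + (2 + 2*0/(-2))**2*(-12) = 2 + (2 + 2*0*(-1/2))**2*(-12) = 2 + (2 + 0)**2*(-12) = 2 + 2**2*(-12) = 2 + 4*(-12) = 2 - 48 = -46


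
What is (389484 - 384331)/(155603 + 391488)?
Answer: 5153/547091 ≈ 0.0094189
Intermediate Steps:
(389484 - 384331)/(155603 + 391488) = 5153/547091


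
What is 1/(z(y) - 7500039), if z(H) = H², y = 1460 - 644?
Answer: -1/6834183 ≈ -1.4632e-7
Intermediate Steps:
y = 816
1/(z(y) - 7500039) = 1/(816² - 7500039) = 1/(665856 - 7500039) = 1/(-6834183) = -1/6834183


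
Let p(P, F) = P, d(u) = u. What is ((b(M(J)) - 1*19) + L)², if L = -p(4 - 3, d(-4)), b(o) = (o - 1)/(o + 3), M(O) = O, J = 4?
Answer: 18769/49 ≈ 383.04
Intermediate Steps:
b(o) = (-1 + o)/(3 + o)
L = -1 (L = -(4 - 3) = -1*1 = -1)
((b(M(J)) - 1*19) + L)² = (((-1 + 4)/(3 + 4) - 1*19) - 1)² = ((3/7 - 19) - 1)² = (-130/7 - 1)² = (-137/7)² = 18769/49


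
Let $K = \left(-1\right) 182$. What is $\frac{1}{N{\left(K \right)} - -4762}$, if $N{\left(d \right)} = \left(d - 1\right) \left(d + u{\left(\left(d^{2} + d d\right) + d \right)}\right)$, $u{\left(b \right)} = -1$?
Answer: $\frac{1}{38251} \approx 2.6143 \cdot 10^{-5}$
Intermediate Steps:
$K = -182$
$N{\left(d \right)} = \left(-1 + d\right)^{2}$ ($N{\left(d \right)} = \left(d - 1\right) \left(d - 1\right) = \left(-1 + d\right) \left(-1 + d\right) = \left(-1 + d\right)^{2}$)
$\frac{1}{N{\left(K \right)} - -4762} = \frac{1}{\left(1 + \left(-182\right)^{2} - -364\right) - -4762} = \frac{1}{\left(1 + 33124 + 364\right) + 4762} = \frac{1}{33489 + 4762} = \frac{1}{38251}$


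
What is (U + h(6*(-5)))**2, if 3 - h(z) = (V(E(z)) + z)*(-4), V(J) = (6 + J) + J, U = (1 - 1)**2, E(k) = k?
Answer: 110889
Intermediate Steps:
U = 0 (U = 0**2 = 0)
V(J) = 6 + 2*J
h(z) = 27 + 12*z (h(z) = 3 - ((6 + 2*z) + z)*(-4) = 3 - (6 + 3*z)*(-4) = 3 - (-24 - 12*z) = 3 + (24 + 12*z) = 27 + 12*z)
(U + h(6*(-5)))**2 = (0 + (27 + 12*(6*(-5))))**2 = (0 + (27 + 12*(-30)))**2 = (0 + (27 - 360))**2 = (0 - 333)**2 = (-333)**2 = 110889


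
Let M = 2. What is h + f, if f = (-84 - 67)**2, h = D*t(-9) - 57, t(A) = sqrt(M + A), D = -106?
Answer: 22744 - 106*I*sqrt(7) ≈ 22744.0 - 280.45*I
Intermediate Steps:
t(A) = sqrt(2 + A)
h = -57 - 106*I*sqrt(7) (h = -106*sqrt(2 - 9) - 57 = -106*I*sqrt(7) - 57 = -57 - 106*I*sqrt(7) ≈ -57.0 - 280.45*I)
f = 22801 (f = (-151)**2 = 22801)
h + f = (-57 - 106*I*sqrt(7)) + 22801 = 22744 - 106*I*sqrt(7)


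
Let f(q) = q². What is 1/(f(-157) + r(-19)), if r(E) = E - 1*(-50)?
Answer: 1/24680 ≈ 4.0519e-5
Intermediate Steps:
r(E) = 50 + E (r(E) = E + 50 = 50 + E)
1/(f(-157) + r(-19)) = 1/((-157)² + (50 - 19)) = 1/(24649 + 31) = 1/24680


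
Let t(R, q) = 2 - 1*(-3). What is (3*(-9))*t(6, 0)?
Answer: -135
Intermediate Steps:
t(R, q) = 5 (t(R, q) = 2 + 3 = 5)
(3*(-9))*t(6, 0) = (3*(-9))*5 = -27*5 = -135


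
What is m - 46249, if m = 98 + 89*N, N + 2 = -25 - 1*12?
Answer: -49622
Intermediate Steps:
N = -39 (N = -2 + (-25 - 1*12) = -2 + (-25 - 12) = -2 - 37 = -39)
m = -3373 (m = 98 + 89*(-39) = 98 - 3471 = -3373)
m - 46249 = -3373 - 46249 = -49622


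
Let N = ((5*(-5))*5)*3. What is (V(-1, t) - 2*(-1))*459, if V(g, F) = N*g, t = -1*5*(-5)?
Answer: 173043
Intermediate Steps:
t = 25 (t = -5*(-5) = 25)
N = -375 (N = -25*5*3 = -125*3 = -375)
V(g, F) = -375*g
(V(-1, t) - 2*(-1))*459 = (-375*(-1) - 2*(-1))*459 = (375 + 2)*459 = 377*459 = 173043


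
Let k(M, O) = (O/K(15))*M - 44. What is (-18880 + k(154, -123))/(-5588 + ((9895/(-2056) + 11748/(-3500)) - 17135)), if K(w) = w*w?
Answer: 102587183440/122680120791 ≈ 0.83622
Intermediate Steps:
K(w) = w²
k(M, O) = -44 + M*O/225 (k(M, O) = (O/(15²))*M - 44 = (O/225)*M - 44 = M*O/225 - 44 = -44 + M*O/225)
(-18880 + k(154, -123))/(-5588 + ((9895/(-2056) + 11748/(-3500)) - 17135)) = (-18880 + (-44 + (1/225)*154*(-123)))/(-5588 + ((9895/(-2056) + 11748/(-3500)) - 17135)) = (-18880 + (-44 - 6314/75))/(-5588 + ((9895*(-1/2056) + 11748*(-1/3500)) - 17135)) = (-18880 - 9614/75)/(-5588 + ((-9895/2056 - 2937/875) - 17135)) = -1425614/(75*(-5588 + (-14696597/1799000 - 17135))) = -1425614/(75*(-5588 - 30840561597/1799000)) = -1425614/(75*(-40893373597/1799000)) = -1425614/75*(-1799000/40893373597) = 102587183440/122680120791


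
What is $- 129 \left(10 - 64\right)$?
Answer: $6966$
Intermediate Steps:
$- 129 \left(10 - 64\right) = \left(-129\right) \left(-54\right) = 6966$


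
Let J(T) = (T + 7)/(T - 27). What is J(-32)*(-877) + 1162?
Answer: 46633/59 ≈ 790.39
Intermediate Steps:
J(T) = (7 + T)/(-27 + T)
J(-32)*(-877) + 1162 = ((7 - 32)/(-27 - 32))*(-877) + 1162 = (-25/(-59))*(-877) + 1162 = -1/59*(-25)*(-877) + 1162 = (25/59)*(-877) + 1162 = -21925/59 + 1162 = 46633/59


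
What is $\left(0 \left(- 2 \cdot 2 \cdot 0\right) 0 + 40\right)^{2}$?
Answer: $1600$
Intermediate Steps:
$\left(0 \left(- 2 \cdot 2 \cdot 0\right) 0 + 40\right)^{2} = \left(0 \left(\left(-2\right) 0\right) 0 + 40\right)^{2} = \left(0 \cdot 0 \cdot 0 + 40\right)^{2} = \left(0 \cdot 0 + 40\right)^{2} = \left(0 + 40\right)^{2} = 40^{2} = 1600$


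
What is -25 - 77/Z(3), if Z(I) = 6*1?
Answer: -227/6 ≈ -37.833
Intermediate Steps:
Z(I) = 6
-25 - 77/Z(3) = -25 - 77/6 = -227/6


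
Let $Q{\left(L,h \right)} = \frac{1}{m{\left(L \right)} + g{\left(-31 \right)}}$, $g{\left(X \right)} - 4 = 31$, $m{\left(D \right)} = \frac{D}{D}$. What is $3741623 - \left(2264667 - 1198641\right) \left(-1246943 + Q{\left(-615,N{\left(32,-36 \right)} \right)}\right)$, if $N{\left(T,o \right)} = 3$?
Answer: $\frac{7975664223175}{6} \approx 1.3293 \cdot 10^{12}$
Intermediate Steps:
$m{\left(D \right)} = 1$
$g{\left(X \right)} = 35$ ($g{\left(X \right)} = 4 + 31 = 35$)
$Q{\left(L,h \right)} = \frac{1}{36}$ ($Q{\left(L,h \right)} = \frac{1}{1 + 35} = \frac{1}{36}$)
$3741623 - \left(2264667 - 1198641\right) \left(-1246943 + Q{\left(-615,N{\left(32,-36 \right)} \right)}\right) = 3741623 - \left(2264667 - 1198641\right) \left(-1246943 + \frac{1}{36}\right) = 3741623 - 1066026 \left(- \frac{44889947}{36}\right) = 3741623 - - \frac{7975641773437}{6} = 3741623 + \frac{7975641773437}{6} = \frac{7975664223175}{6}$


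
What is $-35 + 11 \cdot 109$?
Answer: $1164$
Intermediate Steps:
$-35 + 11 \cdot 109 = -35 + 1199 = 1164$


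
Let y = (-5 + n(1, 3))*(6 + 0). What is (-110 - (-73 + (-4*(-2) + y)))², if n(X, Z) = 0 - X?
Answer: 81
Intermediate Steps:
n(X, Z) = -X
y = -36 (y = (-5 - 1*1)*(6 + 0) = (-5 - 1)*6 = -6*6 = -36)
(-110 - (-73 + (-4*(-2) + y)))² = (-110 - (-73 + (-4*(-2) - 36)))² = (-110 - (-73 + (8 - 36)))² = (-110 - (-73 - 28))² = (-110 - 1*(-101))² = (-110 + 101)² = (-9)² = 81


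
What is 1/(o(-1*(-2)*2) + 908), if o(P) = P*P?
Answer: 1/924 ≈ 0.0010823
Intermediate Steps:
o(P) = P²
1/(o(-1*(-2)*2) + 908) = 1/((-1*(-2)*2)² + 908) = 1/((2*2)² + 908) = 1/(4² + 908) = 1/(16 + 908) = 1/924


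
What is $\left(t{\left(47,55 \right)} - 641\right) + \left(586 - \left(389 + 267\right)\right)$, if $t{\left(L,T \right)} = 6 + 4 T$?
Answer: $-485$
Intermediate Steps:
$\left(t{\left(47,55 \right)} - 641\right) + \left(586 - \left(389 + 267\right)\right) = \left(\left(6 + 4 \cdot 55\right) - 641\right) + \left(586 - \left(389 + 267\right)\right) = \left(\left(6 + 220\right) - 641\right) + \left(586 - 656\right) = \left(226 - 641\right) + \left(586 - 656\right) = -415 - 70 = -485$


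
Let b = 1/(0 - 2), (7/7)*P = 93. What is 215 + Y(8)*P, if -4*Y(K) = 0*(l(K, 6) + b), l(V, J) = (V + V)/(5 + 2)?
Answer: 215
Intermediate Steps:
P = 93
b = -½ (b = 1/(-2) = -½ ≈ -0.50000)
l(V, J) = 2*V/7 (l(V, J) = (2*V)/7 = (2*V)*(⅐) = 2*V/7)
Y(K) = 0 (Y(K) = -0*(2*K/7 - ½) = -0*(-½ + 2*K/7) = -¼*0 = 0)
215 + Y(8)*P = 215 + 0*93 = 215 + 0 = 215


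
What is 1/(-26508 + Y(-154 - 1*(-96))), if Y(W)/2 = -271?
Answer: -1/27050 ≈ -3.6969e-5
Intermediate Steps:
Y(W) = -542 (Y(W) = 2*(-271) = -542)
1/(-26508 + Y(-154 - 1*(-96))) = 1/(-26508 - 542) = 1/(-27050) = -1/27050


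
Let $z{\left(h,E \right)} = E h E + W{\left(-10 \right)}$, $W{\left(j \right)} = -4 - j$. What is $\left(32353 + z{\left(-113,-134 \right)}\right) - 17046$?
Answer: $-2013715$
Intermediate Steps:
$z{\left(h,E \right)} = 6 + h E^{2}$ ($z{\left(h,E \right)} = E h E - -6 = h E^{2} + \left(-4 + 10\right) = h E^{2} + 6 = 6 + h E^{2}$)
$\left(32353 + z{\left(-113,-134 \right)}\right) - 17046 = \left(32353 + \left(6 - 113 \left(-134\right)^{2}\right)\right) - 17046 = \left(32353 + \left(6 - 2029028\right)\right) - 17046 = \left(32353 - 2029022\right) - 17046 = -1996669 - 17046 = -2013715$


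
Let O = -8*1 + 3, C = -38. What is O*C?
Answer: 190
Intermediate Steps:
O = -5 (O = -8 + 3 = -5)
O*C = -5*(-38) = 190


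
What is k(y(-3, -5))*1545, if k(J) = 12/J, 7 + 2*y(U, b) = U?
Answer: -3708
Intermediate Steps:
y(U, b) = -7/2 + U/2
k(y(-3, -5))*1545 = (12/(-7/2 + (½)*(-3)))*1545 = (12/(-7/2 - 3/2))*1545 = (12/(-5))*1545 = (12*(-⅕))*1545 = -12/5*1545 = -3708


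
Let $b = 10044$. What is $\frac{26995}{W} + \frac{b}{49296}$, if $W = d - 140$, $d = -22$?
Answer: $- \frac{55379933}{332748} \approx -166.43$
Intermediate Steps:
$W = -162$ ($W = -22 - 140 = -162$)
$\frac{26995}{W} + \frac{b}{49296} = \frac{26995}{-162} + \frac{10044}{49296} = 26995 \left(- \frac{1}{162}\right) + 10044 \cdot \frac{1}{49296} = - \frac{26995}{162} + \frac{837}{4108} = - \frac{55379933}{332748}$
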